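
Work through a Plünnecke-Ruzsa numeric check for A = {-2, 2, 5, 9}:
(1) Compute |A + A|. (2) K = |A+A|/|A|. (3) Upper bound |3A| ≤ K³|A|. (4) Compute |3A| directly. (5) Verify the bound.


|A| = 4.
Step 1: Compute A + A by enumerating all 16 pairs.
A + A = {-4, 0, 3, 4, 7, 10, 11, 14, 18}, so |A + A| = 9.
Step 2: Doubling constant K = |A + A|/|A| = 9/4 = 9/4 ≈ 2.2500.
Step 3: Plünnecke-Ruzsa gives |3A| ≤ K³·|A| = (2.2500)³ · 4 ≈ 45.5625.
Step 4: Compute 3A = A + A + A directly by enumerating all triples (a,b,c) ∈ A³; |3A| = 16.
Step 5: Check 16 ≤ 45.5625? Yes ✓.

K = 9/4, Plünnecke-Ruzsa bound K³|A| ≈ 45.5625, |3A| = 16, inequality holds.


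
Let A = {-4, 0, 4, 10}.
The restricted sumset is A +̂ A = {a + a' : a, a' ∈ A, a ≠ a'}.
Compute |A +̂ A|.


Restricted sumset: A +̂ A = {a + a' : a ∈ A, a' ∈ A, a ≠ a'}.
Equivalently, take A + A and drop any sum 2a that is achievable ONLY as a + a for a ∈ A (i.e. sums representable only with equal summands).
Enumerate pairs (a, a') with a < a' (symmetric, so each unordered pair gives one sum; this covers all a ≠ a'):
  -4 + 0 = -4
  -4 + 4 = 0
  -4 + 10 = 6
  0 + 4 = 4
  0 + 10 = 10
  4 + 10 = 14
Collected distinct sums: {-4, 0, 4, 6, 10, 14}
|A +̂ A| = 6
(Reference bound: |A +̂ A| ≥ 2|A| - 3 for |A| ≥ 2, with |A| = 4 giving ≥ 5.)

|A +̂ A| = 6


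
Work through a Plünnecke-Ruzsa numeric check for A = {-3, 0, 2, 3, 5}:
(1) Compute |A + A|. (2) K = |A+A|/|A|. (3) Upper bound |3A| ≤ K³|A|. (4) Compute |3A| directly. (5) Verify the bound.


|A| = 5.
Step 1: Compute A + A by enumerating all 25 pairs.
A + A = {-6, -3, -1, 0, 2, 3, 4, 5, 6, 7, 8, 10}, so |A + A| = 12.
Step 2: Doubling constant K = |A + A|/|A| = 12/5 = 12/5 ≈ 2.4000.
Step 3: Plünnecke-Ruzsa gives |3A| ≤ K³·|A| = (2.4000)³ · 5 ≈ 69.1200.
Step 4: Compute 3A = A + A + A directly by enumerating all triples (a,b,c) ∈ A³; |3A| = 20.
Step 5: Check 20 ≤ 69.1200? Yes ✓.

K = 12/5, Plünnecke-Ruzsa bound K³|A| ≈ 69.1200, |3A| = 20, inequality holds.


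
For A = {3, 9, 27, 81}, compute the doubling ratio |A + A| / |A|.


|A| = 4.
Compute A + A by enumerating all 16 pairs.
A + A = {6, 12, 18, 30, 36, 54, 84, 90, 108, 162}, so |A + A| = 10.
K = |A + A| / |A| = 10/4 = 5/2 ≈ 2.5000.
Reference: AP of size 4 gives K = 7/4 ≈ 1.7500; a fully generic set of size 4 gives K ≈ 2.5000.

|A| = 4, |A + A| = 10, K = 10/4 = 5/2.


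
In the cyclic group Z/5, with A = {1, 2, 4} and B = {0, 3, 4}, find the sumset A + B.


Work in Z/5Z: reduce every sum a + b modulo 5.
Enumerate all 9 pairs:
a = 1: 1+0=1, 1+3=4, 1+4=0
a = 2: 2+0=2, 2+3=0, 2+4=1
a = 4: 4+0=4, 4+3=2, 4+4=3
Distinct residues collected: {0, 1, 2, 3, 4}
|A + B| = 5 (out of 5 total residues).

A + B = {0, 1, 2, 3, 4}


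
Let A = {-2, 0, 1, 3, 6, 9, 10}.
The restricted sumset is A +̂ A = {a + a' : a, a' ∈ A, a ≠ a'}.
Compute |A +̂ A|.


Restricted sumset: A +̂ A = {a + a' : a ∈ A, a' ∈ A, a ≠ a'}.
Equivalently, take A + A and drop any sum 2a that is achievable ONLY as a + a for a ∈ A (i.e. sums representable only with equal summands).
Enumerate pairs (a, a') with a < a' (symmetric, so each unordered pair gives one sum; this covers all a ≠ a'):
  -2 + 0 = -2
  -2 + 1 = -1
  -2 + 3 = 1
  -2 + 6 = 4
  -2 + 9 = 7
  -2 + 10 = 8
  0 + 1 = 1
  0 + 3 = 3
  0 + 6 = 6
  0 + 9 = 9
  0 + 10 = 10
  1 + 3 = 4
  1 + 6 = 7
  1 + 9 = 10
  1 + 10 = 11
  3 + 6 = 9
  3 + 9 = 12
  3 + 10 = 13
  6 + 9 = 15
  6 + 10 = 16
  9 + 10 = 19
Collected distinct sums: {-2, -1, 1, 3, 4, 6, 7, 8, 9, 10, 11, 12, 13, 15, 16, 19}
|A +̂ A| = 16
(Reference bound: |A +̂ A| ≥ 2|A| - 3 for |A| ≥ 2, with |A| = 7 giving ≥ 11.)

|A +̂ A| = 16


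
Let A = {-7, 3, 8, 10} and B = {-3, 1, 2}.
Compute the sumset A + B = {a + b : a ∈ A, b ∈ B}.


A + B = {a + b : a ∈ A, b ∈ B}.
Enumerate all |A|·|B| = 4·3 = 12 pairs (a, b) and collect distinct sums.
a = -7: -7+-3=-10, -7+1=-6, -7+2=-5
a = 3: 3+-3=0, 3+1=4, 3+2=5
a = 8: 8+-3=5, 8+1=9, 8+2=10
a = 10: 10+-3=7, 10+1=11, 10+2=12
Collecting distinct sums: A + B = {-10, -6, -5, 0, 4, 5, 7, 9, 10, 11, 12}
|A + B| = 11

A + B = {-10, -6, -5, 0, 4, 5, 7, 9, 10, 11, 12}


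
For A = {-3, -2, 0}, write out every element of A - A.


A - A = {a - a' : a, a' ∈ A}.
Compute a - a' for each ordered pair (a, a'):
a = -3: -3--3=0, -3--2=-1, -3-0=-3
a = -2: -2--3=1, -2--2=0, -2-0=-2
a = 0: 0--3=3, 0--2=2, 0-0=0
Collecting distinct values (and noting 0 appears from a-a):
A - A = {-3, -2, -1, 0, 1, 2, 3}
|A - A| = 7

A - A = {-3, -2, -1, 0, 1, 2, 3}


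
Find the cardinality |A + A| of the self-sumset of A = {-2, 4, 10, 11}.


A + A = {a + a' : a, a' ∈ A}; |A| = 4.
General bounds: 2|A| - 1 ≤ |A + A| ≤ |A|(|A|+1)/2, i.e. 7 ≤ |A + A| ≤ 10.
Lower bound 2|A|-1 is attained iff A is an arithmetic progression.
Enumerate sums a + a' for a ≤ a' (symmetric, so this suffices):
a = -2: -2+-2=-4, -2+4=2, -2+10=8, -2+11=9
a = 4: 4+4=8, 4+10=14, 4+11=15
a = 10: 10+10=20, 10+11=21
a = 11: 11+11=22
Distinct sums: {-4, 2, 8, 9, 14, 15, 20, 21, 22}
|A + A| = 9

|A + A| = 9


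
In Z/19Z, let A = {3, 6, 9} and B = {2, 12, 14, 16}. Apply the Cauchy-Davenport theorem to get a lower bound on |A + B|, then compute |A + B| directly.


Cauchy-Davenport: |A + B| ≥ min(p, |A| + |B| - 1) for A, B nonempty in Z/pZ.
|A| = 3, |B| = 4, p = 19.
CD lower bound = min(19, 3 + 4 - 1) = min(19, 6) = 6.
Compute A + B mod 19 directly:
a = 3: 3+2=5, 3+12=15, 3+14=17, 3+16=0
a = 6: 6+2=8, 6+12=18, 6+14=1, 6+16=3
a = 9: 9+2=11, 9+12=2, 9+14=4, 9+16=6
A + B = {0, 1, 2, 3, 4, 5, 6, 8, 11, 15, 17, 18}, so |A + B| = 12.
Verify: 12 ≥ 6? Yes ✓.

CD lower bound = 6, actual |A + B| = 12.


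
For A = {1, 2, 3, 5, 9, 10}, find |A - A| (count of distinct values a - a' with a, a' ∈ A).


A - A = {a - a' : a, a' ∈ A}; |A| = 6.
Bounds: 2|A|-1 ≤ |A - A| ≤ |A|² - |A| + 1, i.e. 11 ≤ |A - A| ≤ 31.
Note: 0 ∈ A - A always (from a - a). The set is symmetric: if d ∈ A - A then -d ∈ A - A.
Enumerate nonzero differences d = a - a' with a > a' (then include -d):
Positive differences: {1, 2, 3, 4, 5, 6, 7, 8, 9}
Full difference set: {0} ∪ (positive diffs) ∪ (negative diffs).
|A - A| = 1 + 2·9 = 19 (matches direct enumeration: 19).

|A - A| = 19


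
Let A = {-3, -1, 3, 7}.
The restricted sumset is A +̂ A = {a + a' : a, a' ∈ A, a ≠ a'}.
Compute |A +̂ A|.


Restricted sumset: A +̂ A = {a + a' : a ∈ A, a' ∈ A, a ≠ a'}.
Equivalently, take A + A and drop any sum 2a that is achievable ONLY as a + a for a ∈ A (i.e. sums representable only with equal summands).
Enumerate pairs (a, a') with a < a' (symmetric, so each unordered pair gives one sum; this covers all a ≠ a'):
  -3 + -1 = -4
  -3 + 3 = 0
  -3 + 7 = 4
  -1 + 3 = 2
  -1 + 7 = 6
  3 + 7 = 10
Collected distinct sums: {-4, 0, 2, 4, 6, 10}
|A +̂ A| = 6
(Reference bound: |A +̂ A| ≥ 2|A| - 3 for |A| ≥ 2, with |A| = 4 giving ≥ 5.)

|A +̂ A| = 6


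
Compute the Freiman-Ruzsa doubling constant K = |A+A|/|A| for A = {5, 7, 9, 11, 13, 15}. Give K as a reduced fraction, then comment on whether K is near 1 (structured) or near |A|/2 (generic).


|A| = 6.
Compute A + A by enumerating all 36 pairs.
A + A = {10, 12, 14, 16, 18, 20, 22, 24, 26, 28, 30}, so |A + A| = 11.
K = |A + A| / |A| = 11/6 (already in lowest terms) ≈ 1.8333.
Reference: AP of size 6 gives K = 11/6 ≈ 1.8333; a fully generic set of size 6 gives K ≈ 3.5000.

|A| = 6, |A + A| = 11, K = 11/6.


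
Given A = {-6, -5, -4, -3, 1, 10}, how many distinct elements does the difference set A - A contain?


A - A = {a - a' : a, a' ∈ A}; |A| = 6.
Bounds: 2|A|-1 ≤ |A - A| ≤ |A|² - |A| + 1, i.e. 11 ≤ |A - A| ≤ 31.
Note: 0 ∈ A - A always (from a - a). The set is symmetric: if d ∈ A - A then -d ∈ A - A.
Enumerate nonzero differences d = a - a' with a > a' (then include -d):
Positive differences: {1, 2, 3, 4, 5, 6, 7, 9, 13, 14, 15, 16}
Full difference set: {0} ∪ (positive diffs) ∪ (negative diffs).
|A - A| = 1 + 2·12 = 25 (matches direct enumeration: 25).

|A - A| = 25


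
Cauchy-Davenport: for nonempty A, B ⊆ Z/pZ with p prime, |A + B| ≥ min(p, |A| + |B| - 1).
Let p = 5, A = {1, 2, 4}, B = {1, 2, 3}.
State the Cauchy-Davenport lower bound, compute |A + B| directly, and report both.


Cauchy-Davenport: |A + B| ≥ min(p, |A| + |B| - 1) for A, B nonempty in Z/pZ.
|A| = 3, |B| = 3, p = 5.
CD lower bound = min(5, 3 + 3 - 1) = min(5, 5) = 5.
Compute A + B mod 5 directly:
a = 1: 1+1=2, 1+2=3, 1+3=4
a = 2: 2+1=3, 2+2=4, 2+3=0
a = 4: 4+1=0, 4+2=1, 4+3=2
A + B = {0, 1, 2, 3, 4}, so |A + B| = 5.
Verify: 5 ≥ 5? Yes ✓.

CD lower bound = 5, actual |A + B| = 5.


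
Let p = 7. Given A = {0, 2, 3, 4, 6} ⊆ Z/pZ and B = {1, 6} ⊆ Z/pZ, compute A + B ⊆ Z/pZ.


Work in Z/7Z: reduce every sum a + b modulo 7.
Enumerate all 10 pairs:
a = 0: 0+1=1, 0+6=6
a = 2: 2+1=3, 2+6=1
a = 3: 3+1=4, 3+6=2
a = 4: 4+1=5, 4+6=3
a = 6: 6+1=0, 6+6=5
Distinct residues collected: {0, 1, 2, 3, 4, 5, 6}
|A + B| = 7 (out of 7 total residues).

A + B = {0, 1, 2, 3, 4, 5, 6}


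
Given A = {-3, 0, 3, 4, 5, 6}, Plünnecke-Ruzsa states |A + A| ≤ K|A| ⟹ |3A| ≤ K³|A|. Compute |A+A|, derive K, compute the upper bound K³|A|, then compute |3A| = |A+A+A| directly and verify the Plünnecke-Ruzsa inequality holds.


|A| = 6.
Step 1: Compute A + A by enumerating all 36 pairs.
A + A = {-6, -3, 0, 1, 2, 3, 4, 5, 6, 7, 8, 9, 10, 11, 12}, so |A + A| = 15.
Step 2: Doubling constant K = |A + A|/|A| = 15/6 = 15/6 ≈ 2.5000.
Step 3: Plünnecke-Ruzsa gives |3A| ≤ K³·|A| = (2.5000)³ · 6 ≈ 93.7500.
Step 4: Compute 3A = A + A + A directly by enumerating all triples (a,b,c) ∈ A³; |3A| = 24.
Step 5: Check 24 ≤ 93.7500? Yes ✓.

K = 15/6, Plünnecke-Ruzsa bound K³|A| ≈ 93.7500, |3A| = 24, inequality holds.


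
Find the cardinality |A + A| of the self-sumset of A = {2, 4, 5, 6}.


A + A = {a + a' : a, a' ∈ A}; |A| = 4.
General bounds: 2|A| - 1 ≤ |A + A| ≤ |A|(|A|+1)/2, i.e. 7 ≤ |A + A| ≤ 10.
Lower bound 2|A|-1 is attained iff A is an arithmetic progression.
Enumerate sums a + a' for a ≤ a' (symmetric, so this suffices):
a = 2: 2+2=4, 2+4=6, 2+5=7, 2+6=8
a = 4: 4+4=8, 4+5=9, 4+6=10
a = 5: 5+5=10, 5+6=11
a = 6: 6+6=12
Distinct sums: {4, 6, 7, 8, 9, 10, 11, 12}
|A + A| = 8

|A + A| = 8


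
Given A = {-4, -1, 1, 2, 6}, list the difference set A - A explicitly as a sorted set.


A - A = {a - a' : a, a' ∈ A}.
Compute a - a' for each ordered pair (a, a'):
a = -4: -4--4=0, -4--1=-3, -4-1=-5, -4-2=-6, -4-6=-10
a = -1: -1--4=3, -1--1=0, -1-1=-2, -1-2=-3, -1-6=-7
a = 1: 1--4=5, 1--1=2, 1-1=0, 1-2=-1, 1-6=-5
a = 2: 2--4=6, 2--1=3, 2-1=1, 2-2=0, 2-6=-4
a = 6: 6--4=10, 6--1=7, 6-1=5, 6-2=4, 6-6=0
Collecting distinct values (and noting 0 appears from a-a):
A - A = {-10, -7, -6, -5, -4, -3, -2, -1, 0, 1, 2, 3, 4, 5, 6, 7, 10}
|A - A| = 17

A - A = {-10, -7, -6, -5, -4, -3, -2, -1, 0, 1, 2, 3, 4, 5, 6, 7, 10}


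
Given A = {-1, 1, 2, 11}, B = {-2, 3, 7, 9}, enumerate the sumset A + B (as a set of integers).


A + B = {a + b : a ∈ A, b ∈ B}.
Enumerate all |A|·|B| = 4·4 = 16 pairs (a, b) and collect distinct sums.
a = -1: -1+-2=-3, -1+3=2, -1+7=6, -1+9=8
a = 1: 1+-2=-1, 1+3=4, 1+7=8, 1+9=10
a = 2: 2+-2=0, 2+3=5, 2+7=9, 2+9=11
a = 11: 11+-2=9, 11+3=14, 11+7=18, 11+9=20
Collecting distinct sums: A + B = {-3, -1, 0, 2, 4, 5, 6, 8, 9, 10, 11, 14, 18, 20}
|A + B| = 14

A + B = {-3, -1, 0, 2, 4, 5, 6, 8, 9, 10, 11, 14, 18, 20}


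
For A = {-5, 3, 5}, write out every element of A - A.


A - A = {a - a' : a, a' ∈ A}.
Compute a - a' for each ordered pair (a, a'):
a = -5: -5--5=0, -5-3=-8, -5-5=-10
a = 3: 3--5=8, 3-3=0, 3-5=-2
a = 5: 5--5=10, 5-3=2, 5-5=0
Collecting distinct values (and noting 0 appears from a-a):
A - A = {-10, -8, -2, 0, 2, 8, 10}
|A - A| = 7

A - A = {-10, -8, -2, 0, 2, 8, 10}


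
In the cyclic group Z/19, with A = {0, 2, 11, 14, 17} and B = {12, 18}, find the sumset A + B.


Work in Z/19Z: reduce every sum a + b modulo 19.
Enumerate all 10 pairs:
a = 0: 0+12=12, 0+18=18
a = 2: 2+12=14, 2+18=1
a = 11: 11+12=4, 11+18=10
a = 14: 14+12=7, 14+18=13
a = 17: 17+12=10, 17+18=16
Distinct residues collected: {1, 4, 7, 10, 12, 13, 14, 16, 18}
|A + B| = 9 (out of 19 total residues).

A + B = {1, 4, 7, 10, 12, 13, 14, 16, 18}


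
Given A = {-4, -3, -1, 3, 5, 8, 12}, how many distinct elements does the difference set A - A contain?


A - A = {a - a' : a, a' ∈ A}; |A| = 7.
Bounds: 2|A|-1 ≤ |A - A| ≤ |A|² - |A| + 1, i.e. 13 ≤ |A - A| ≤ 43.
Note: 0 ∈ A - A always (from a - a). The set is symmetric: if d ∈ A - A then -d ∈ A - A.
Enumerate nonzero differences d = a - a' with a > a' (then include -d):
Positive differences: {1, 2, 3, 4, 5, 6, 7, 8, 9, 11, 12, 13, 15, 16}
Full difference set: {0} ∪ (positive diffs) ∪ (negative diffs).
|A - A| = 1 + 2·14 = 29 (matches direct enumeration: 29).

|A - A| = 29


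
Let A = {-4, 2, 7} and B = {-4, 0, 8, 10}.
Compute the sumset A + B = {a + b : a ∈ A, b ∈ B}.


A + B = {a + b : a ∈ A, b ∈ B}.
Enumerate all |A|·|B| = 3·4 = 12 pairs (a, b) and collect distinct sums.
a = -4: -4+-4=-8, -4+0=-4, -4+8=4, -4+10=6
a = 2: 2+-4=-2, 2+0=2, 2+8=10, 2+10=12
a = 7: 7+-4=3, 7+0=7, 7+8=15, 7+10=17
Collecting distinct sums: A + B = {-8, -4, -2, 2, 3, 4, 6, 7, 10, 12, 15, 17}
|A + B| = 12

A + B = {-8, -4, -2, 2, 3, 4, 6, 7, 10, 12, 15, 17}


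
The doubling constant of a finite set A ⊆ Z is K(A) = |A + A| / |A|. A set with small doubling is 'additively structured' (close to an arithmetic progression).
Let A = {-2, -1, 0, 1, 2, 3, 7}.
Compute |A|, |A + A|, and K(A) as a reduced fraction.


|A| = 7.
Compute A + A by enumerating all 49 pairs.
A + A = {-4, -3, -2, -1, 0, 1, 2, 3, 4, 5, 6, 7, 8, 9, 10, 14}, so |A + A| = 16.
K = |A + A| / |A| = 16/7 (already in lowest terms) ≈ 2.2857.
Reference: AP of size 7 gives K = 13/7 ≈ 1.8571; a fully generic set of size 7 gives K ≈ 4.0000.

|A| = 7, |A + A| = 16, K = 16/7.


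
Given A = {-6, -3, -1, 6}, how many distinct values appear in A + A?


A + A = {a + a' : a, a' ∈ A}; |A| = 4.
General bounds: 2|A| - 1 ≤ |A + A| ≤ |A|(|A|+1)/2, i.e. 7 ≤ |A + A| ≤ 10.
Lower bound 2|A|-1 is attained iff A is an arithmetic progression.
Enumerate sums a + a' for a ≤ a' (symmetric, so this suffices):
a = -6: -6+-6=-12, -6+-3=-9, -6+-1=-7, -6+6=0
a = -3: -3+-3=-6, -3+-1=-4, -3+6=3
a = -1: -1+-1=-2, -1+6=5
a = 6: 6+6=12
Distinct sums: {-12, -9, -7, -6, -4, -2, 0, 3, 5, 12}
|A + A| = 10

|A + A| = 10


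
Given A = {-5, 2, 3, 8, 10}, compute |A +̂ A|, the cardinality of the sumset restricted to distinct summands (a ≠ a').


Restricted sumset: A +̂ A = {a + a' : a ∈ A, a' ∈ A, a ≠ a'}.
Equivalently, take A + A and drop any sum 2a that is achievable ONLY as a + a for a ∈ A (i.e. sums representable only with equal summands).
Enumerate pairs (a, a') with a < a' (symmetric, so each unordered pair gives one sum; this covers all a ≠ a'):
  -5 + 2 = -3
  -5 + 3 = -2
  -5 + 8 = 3
  -5 + 10 = 5
  2 + 3 = 5
  2 + 8 = 10
  2 + 10 = 12
  3 + 8 = 11
  3 + 10 = 13
  8 + 10 = 18
Collected distinct sums: {-3, -2, 3, 5, 10, 11, 12, 13, 18}
|A +̂ A| = 9
(Reference bound: |A +̂ A| ≥ 2|A| - 3 for |A| ≥ 2, with |A| = 5 giving ≥ 7.)

|A +̂ A| = 9


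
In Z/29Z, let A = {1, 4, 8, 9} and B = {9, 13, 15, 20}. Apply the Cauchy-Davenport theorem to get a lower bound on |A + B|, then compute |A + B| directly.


Cauchy-Davenport: |A + B| ≥ min(p, |A| + |B| - 1) for A, B nonempty in Z/pZ.
|A| = 4, |B| = 4, p = 29.
CD lower bound = min(29, 4 + 4 - 1) = min(29, 7) = 7.
Compute A + B mod 29 directly:
a = 1: 1+9=10, 1+13=14, 1+15=16, 1+20=21
a = 4: 4+9=13, 4+13=17, 4+15=19, 4+20=24
a = 8: 8+9=17, 8+13=21, 8+15=23, 8+20=28
a = 9: 9+9=18, 9+13=22, 9+15=24, 9+20=0
A + B = {0, 10, 13, 14, 16, 17, 18, 19, 21, 22, 23, 24, 28}, so |A + B| = 13.
Verify: 13 ≥ 7? Yes ✓.

CD lower bound = 7, actual |A + B| = 13.


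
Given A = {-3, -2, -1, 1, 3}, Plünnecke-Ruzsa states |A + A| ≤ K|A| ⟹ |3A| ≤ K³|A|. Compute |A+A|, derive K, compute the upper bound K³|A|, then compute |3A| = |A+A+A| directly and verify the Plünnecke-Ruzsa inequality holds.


|A| = 5.
Step 1: Compute A + A by enumerating all 25 pairs.
A + A = {-6, -5, -4, -3, -2, -1, 0, 1, 2, 4, 6}, so |A + A| = 11.
Step 2: Doubling constant K = |A + A|/|A| = 11/5 = 11/5 ≈ 2.2000.
Step 3: Plünnecke-Ruzsa gives |3A| ≤ K³·|A| = (2.2000)³ · 5 ≈ 53.2400.
Step 4: Compute 3A = A + A + A directly by enumerating all triples (a,b,c) ∈ A³; |3A| = 17.
Step 5: Check 17 ≤ 53.2400? Yes ✓.

K = 11/5, Plünnecke-Ruzsa bound K³|A| ≈ 53.2400, |3A| = 17, inequality holds.


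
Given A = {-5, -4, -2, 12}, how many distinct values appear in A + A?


A + A = {a + a' : a, a' ∈ A}; |A| = 4.
General bounds: 2|A| - 1 ≤ |A + A| ≤ |A|(|A|+1)/2, i.e. 7 ≤ |A + A| ≤ 10.
Lower bound 2|A|-1 is attained iff A is an arithmetic progression.
Enumerate sums a + a' for a ≤ a' (symmetric, so this suffices):
a = -5: -5+-5=-10, -5+-4=-9, -5+-2=-7, -5+12=7
a = -4: -4+-4=-8, -4+-2=-6, -4+12=8
a = -2: -2+-2=-4, -2+12=10
a = 12: 12+12=24
Distinct sums: {-10, -9, -8, -7, -6, -4, 7, 8, 10, 24}
|A + A| = 10

|A + A| = 10


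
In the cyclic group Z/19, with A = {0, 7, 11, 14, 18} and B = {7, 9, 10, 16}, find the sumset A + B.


Work in Z/19Z: reduce every sum a + b modulo 19.
Enumerate all 20 pairs:
a = 0: 0+7=7, 0+9=9, 0+10=10, 0+16=16
a = 7: 7+7=14, 7+9=16, 7+10=17, 7+16=4
a = 11: 11+7=18, 11+9=1, 11+10=2, 11+16=8
a = 14: 14+7=2, 14+9=4, 14+10=5, 14+16=11
a = 18: 18+7=6, 18+9=8, 18+10=9, 18+16=15
Distinct residues collected: {1, 2, 4, 5, 6, 7, 8, 9, 10, 11, 14, 15, 16, 17, 18}
|A + B| = 15 (out of 19 total residues).

A + B = {1, 2, 4, 5, 6, 7, 8, 9, 10, 11, 14, 15, 16, 17, 18}


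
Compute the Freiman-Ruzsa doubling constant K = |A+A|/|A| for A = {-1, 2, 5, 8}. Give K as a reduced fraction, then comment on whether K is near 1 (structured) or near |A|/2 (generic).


|A| = 4.
Compute A + A by enumerating all 16 pairs.
A + A = {-2, 1, 4, 7, 10, 13, 16}, so |A + A| = 7.
K = |A + A| / |A| = 7/4 (already in lowest terms) ≈ 1.7500.
Reference: AP of size 4 gives K = 7/4 ≈ 1.7500; a fully generic set of size 4 gives K ≈ 2.5000.

|A| = 4, |A + A| = 7, K = 7/4.


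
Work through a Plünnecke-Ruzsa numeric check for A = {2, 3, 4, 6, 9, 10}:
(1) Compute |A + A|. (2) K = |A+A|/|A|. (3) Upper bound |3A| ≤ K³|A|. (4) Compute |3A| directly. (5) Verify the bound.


|A| = 6.
Step 1: Compute A + A by enumerating all 36 pairs.
A + A = {4, 5, 6, 7, 8, 9, 10, 11, 12, 13, 14, 15, 16, 18, 19, 20}, so |A + A| = 16.
Step 2: Doubling constant K = |A + A|/|A| = 16/6 = 16/6 ≈ 2.6667.
Step 3: Plünnecke-Ruzsa gives |3A| ≤ K³·|A| = (2.6667)³ · 6 ≈ 113.7778.
Step 4: Compute 3A = A + A + A directly by enumerating all triples (a,b,c) ∈ A³; |3A| = 25.
Step 5: Check 25 ≤ 113.7778? Yes ✓.

K = 16/6, Plünnecke-Ruzsa bound K³|A| ≈ 113.7778, |3A| = 25, inequality holds.


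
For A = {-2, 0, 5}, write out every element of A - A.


A - A = {a - a' : a, a' ∈ A}.
Compute a - a' for each ordered pair (a, a'):
a = -2: -2--2=0, -2-0=-2, -2-5=-7
a = 0: 0--2=2, 0-0=0, 0-5=-5
a = 5: 5--2=7, 5-0=5, 5-5=0
Collecting distinct values (and noting 0 appears from a-a):
A - A = {-7, -5, -2, 0, 2, 5, 7}
|A - A| = 7

A - A = {-7, -5, -2, 0, 2, 5, 7}


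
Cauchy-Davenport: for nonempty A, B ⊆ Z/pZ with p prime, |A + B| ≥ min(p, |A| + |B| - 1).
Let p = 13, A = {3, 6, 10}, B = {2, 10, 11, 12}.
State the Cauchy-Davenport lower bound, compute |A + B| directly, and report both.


Cauchy-Davenport: |A + B| ≥ min(p, |A| + |B| - 1) for A, B nonempty in Z/pZ.
|A| = 3, |B| = 4, p = 13.
CD lower bound = min(13, 3 + 4 - 1) = min(13, 6) = 6.
Compute A + B mod 13 directly:
a = 3: 3+2=5, 3+10=0, 3+11=1, 3+12=2
a = 6: 6+2=8, 6+10=3, 6+11=4, 6+12=5
a = 10: 10+2=12, 10+10=7, 10+11=8, 10+12=9
A + B = {0, 1, 2, 3, 4, 5, 7, 8, 9, 12}, so |A + B| = 10.
Verify: 10 ≥ 6? Yes ✓.

CD lower bound = 6, actual |A + B| = 10.


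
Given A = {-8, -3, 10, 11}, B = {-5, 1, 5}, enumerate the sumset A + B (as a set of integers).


A + B = {a + b : a ∈ A, b ∈ B}.
Enumerate all |A|·|B| = 4·3 = 12 pairs (a, b) and collect distinct sums.
a = -8: -8+-5=-13, -8+1=-7, -8+5=-3
a = -3: -3+-5=-8, -3+1=-2, -3+5=2
a = 10: 10+-5=5, 10+1=11, 10+5=15
a = 11: 11+-5=6, 11+1=12, 11+5=16
Collecting distinct sums: A + B = {-13, -8, -7, -3, -2, 2, 5, 6, 11, 12, 15, 16}
|A + B| = 12

A + B = {-13, -8, -7, -3, -2, 2, 5, 6, 11, 12, 15, 16}


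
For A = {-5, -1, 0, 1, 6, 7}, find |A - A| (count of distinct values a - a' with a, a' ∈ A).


A - A = {a - a' : a, a' ∈ A}; |A| = 6.
Bounds: 2|A|-1 ≤ |A - A| ≤ |A|² - |A| + 1, i.e. 11 ≤ |A - A| ≤ 31.
Note: 0 ∈ A - A always (from a - a). The set is symmetric: if d ∈ A - A then -d ∈ A - A.
Enumerate nonzero differences d = a - a' with a > a' (then include -d):
Positive differences: {1, 2, 4, 5, 6, 7, 8, 11, 12}
Full difference set: {0} ∪ (positive diffs) ∪ (negative diffs).
|A - A| = 1 + 2·9 = 19 (matches direct enumeration: 19).

|A - A| = 19


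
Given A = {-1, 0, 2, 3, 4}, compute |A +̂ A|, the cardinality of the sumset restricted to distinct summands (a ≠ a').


Restricted sumset: A +̂ A = {a + a' : a ∈ A, a' ∈ A, a ≠ a'}.
Equivalently, take A + A and drop any sum 2a that is achievable ONLY as a + a for a ∈ A (i.e. sums representable only with equal summands).
Enumerate pairs (a, a') with a < a' (symmetric, so each unordered pair gives one sum; this covers all a ≠ a'):
  -1 + 0 = -1
  -1 + 2 = 1
  -1 + 3 = 2
  -1 + 4 = 3
  0 + 2 = 2
  0 + 3 = 3
  0 + 4 = 4
  2 + 3 = 5
  2 + 4 = 6
  3 + 4 = 7
Collected distinct sums: {-1, 1, 2, 3, 4, 5, 6, 7}
|A +̂ A| = 8
(Reference bound: |A +̂ A| ≥ 2|A| - 3 for |A| ≥ 2, with |A| = 5 giving ≥ 7.)

|A +̂ A| = 8


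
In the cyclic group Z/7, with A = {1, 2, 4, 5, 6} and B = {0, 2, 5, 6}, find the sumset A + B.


Work in Z/7Z: reduce every sum a + b modulo 7.
Enumerate all 20 pairs:
a = 1: 1+0=1, 1+2=3, 1+5=6, 1+6=0
a = 2: 2+0=2, 2+2=4, 2+5=0, 2+6=1
a = 4: 4+0=4, 4+2=6, 4+5=2, 4+6=3
a = 5: 5+0=5, 5+2=0, 5+5=3, 5+6=4
a = 6: 6+0=6, 6+2=1, 6+5=4, 6+6=5
Distinct residues collected: {0, 1, 2, 3, 4, 5, 6}
|A + B| = 7 (out of 7 total residues).

A + B = {0, 1, 2, 3, 4, 5, 6}


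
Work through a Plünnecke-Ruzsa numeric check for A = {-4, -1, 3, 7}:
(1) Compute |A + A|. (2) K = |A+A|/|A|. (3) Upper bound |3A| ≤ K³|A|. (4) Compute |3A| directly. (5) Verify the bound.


|A| = 4.
Step 1: Compute A + A by enumerating all 16 pairs.
A + A = {-8, -5, -2, -1, 2, 3, 6, 10, 14}, so |A + A| = 9.
Step 2: Doubling constant K = |A + A|/|A| = 9/4 = 9/4 ≈ 2.2500.
Step 3: Plünnecke-Ruzsa gives |3A| ≤ K³·|A| = (2.2500)³ · 4 ≈ 45.5625.
Step 4: Compute 3A = A + A + A directly by enumerating all triples (a,b,c) ∈ A³; |3A| = 16.
Step 5: Check 16 ≤ 45.5625? Yes ✓.

K = 9/4, Plünnecke-Ruzsa bound K³|A| ≈ 45.5625, |3A| = 16, inequality holds.


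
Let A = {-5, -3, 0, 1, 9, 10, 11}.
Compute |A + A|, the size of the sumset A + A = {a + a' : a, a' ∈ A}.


A + A = {a + a' : a, a' ∈ A}; |A| = 7.
General bounds: 2|A| - 1 ≤ |A + A| ≤ |A|(|A|+1)/2, i.e. 13 ≤ |A + A| ≤ 28.
Lower bound 2|A|-1 is attained iff A is an arithmetic progression.
Enumerate sums a + a' for a ≤ a' (symmetric, so this suffices):
a = -5: -5+-5=-10, -5+-3=-8, -5+0=-5, -5+1=-4, -5+9=4, -5+10=5, -5+11=6
a = -3: -3+-3=-6, -3+0=-3, -3+1=-2, -3+9=6, -3+10=7, -3+11=8
a = 0: 0+0=0, 0+1=1, 0+9=9, 0+10=10, 0+11=11
a = 1: 1+1=2, 1+9=10, 1+10=11, 1+11=12
a = 9: 9+9=18, 9+10=19, 9+11=20
a = 10: 10+10=20, 10+11=21
a = 11: 11+11=22
Distinct sums: {-10, -8, -6, -5, -4, -3, -2, 0, 1, 2, 4, 5, 6, 7, 8, 9, 10, 11, 12, 18, 19, 20, 21, 22}
|A + A| = 24

|A + A| = 24


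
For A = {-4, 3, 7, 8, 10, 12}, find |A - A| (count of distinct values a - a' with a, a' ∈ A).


A - A = {a - a' : a, a' ∈ A}; |A| = 6.
Bounds: 2|A|-1 ≤ |A - A| ≤ |A|² - |A| + 1, i.e. 11 ≤ |A - A| ≤ 31.
Note: 0 ∈ A - A always (from a - a). The set is symmetric: if d ∈ A - A then -d ∈ A - A.
Enumerate nonzero differences d = a - a' with a > a' (then include -d):
Positive differences: {1, 2, 3, 4, 5, 7, 9, 11, 12, 14, 16}
Full difference set: {0} ∪ (positive diffs) ∪ (negative diffs).
|A - A| = 1 + 2·11 = 23 (matches direct enumeration: 23).

|A - A| = 23


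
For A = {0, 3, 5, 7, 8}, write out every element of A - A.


A - A = {a - a' : a, a' ∈ A}.
Compute a - a' for each ordered pair (a, a'):
a = 0: 0-0=0, 0-3=-3, 0-5=-5, 0-7=-7, 0-8=-8
a = 3: 3-0=3, 3-3=0, 3-5=-2, 3-7=-4, 3-8=-5
a = 5: 5-0=5, 5-3=2, 5-5=0, 5-7=-2, 5-8=-3
a = 7: 7-0=7, 7-3=4, 7-5=2, 7-7=0, 7-8=-1
a = 8: 8-0=8, 8-3=5, 8-5=3, 8-7=1, 8-8=0
Collecting distinct values (and noting 0 appears from a-a):
A - A = {-8, -7, -5, -4, -3, -2, -1, 0, 1, 2, 3, 4, 5, 7, 8}
|A - A| = 15

A - A = {-8, -7, -5, -4, -3, -2, -1, 0, 1, 2, 3, 4, 5, 7, 8}


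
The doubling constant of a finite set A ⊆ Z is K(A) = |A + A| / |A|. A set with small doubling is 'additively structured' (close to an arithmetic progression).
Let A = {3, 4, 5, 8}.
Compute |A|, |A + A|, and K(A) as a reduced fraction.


|A| = 4.
Compute A + A by enumerating all 16 pairs.
A + A = {6, 7, 8, 9, 10, 11, 12, 13, 16}, so |A + A| = 9.
K = |A + A| / |A| = 9/4 (already in lowest terms) ≈ 2.2500.
Reference: AP of size 4 gives K = 7/4 ≈ 1.7500; a fully generic set of size 4 gives K ≈ 2.5000.

|A| = 4, |A + A| = 9, K = 9/4.


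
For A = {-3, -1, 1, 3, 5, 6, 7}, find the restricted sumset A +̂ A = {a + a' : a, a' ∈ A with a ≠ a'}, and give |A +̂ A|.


Restricted sumset: A +̂ A = {a + a' : a ∈ A, a' ∈ A, a ≠ a'}.
Equivalently, take A + A and drop any sum 2a that is achievable ONLY as a + a for a ∈ A (i.e. sums representable only with equal summands).
Enumerate pairs (a, a') with a < a' (symmetric, so each unordered pair gives one sum; this covers all a ≠ a'):
  -3 + -1 = -4
  -3 + 1 = -2
  -3 + 3 = 0
  -3 + 5 = 2
  -3 + 6 = 3
  -3 + 7 = 4
  -1 + 1 = 0
  -1 + 3 = 2
  -1 + 5 = 4
  -1 + 6 = 5
  -1 + 7 = 6
  1 + 3 = 4
  1 + 5 = 6
  1 + 6 = 7
  1 + 7 = 8
  3 + 5 = 8
  3 + 6 = 9
  3 + 7 = 10
  5 + 6 = 11
  5 + 7 = 12
  6 + 7 = 13
Collected distinct sums: {-4, -2, 0, 2, 3, 4, 5, 6, 7, 8, 9, 10, 11, 12, 13}
|A +̂ A| = 15
(Reference bound: |A +̂ A| ≥ 2|A| - 3 for |A| ≥ 2, with |A| = 7 giving ≥ 11.)

|A +̂ A| = 15


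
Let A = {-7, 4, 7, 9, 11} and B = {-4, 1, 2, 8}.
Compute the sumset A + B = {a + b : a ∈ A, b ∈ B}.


A + B = {a + b : a ∈ A, b ∈ B}.
Enumerate all |A|·|B| = 5·4 = 20 pairs (a, b) and collect distinct sums.
a = -7: -7+-4=-11, -7+1=-6, -7+2=-5, -7+8=1
a = 4: 4+-4=0, 4+1=5, 4+2=6, 4+8=12
a = 7: 7+-4=3, 7+1=8, 7+2=9, 7+8=15
a = 9: 9+-4=5, 9+1=10, 9+2=11, 9+8=17
a = 11: 11+-4=7, 11+1=12, 11+2=13, 11+8=19
Collecting distinct sums: A + B = {-11, -6, -5, 0, 1, 3, 5, 6, 7, 8, 9, 10, 11, 12, 13, 15, 17, 19}
|A + B| = 18

A + B = {-11, -6, -5, 0, 1, 3, 5, 6, 7, 8, 9, 10, 11, 12, 13, 15, 17, 19}


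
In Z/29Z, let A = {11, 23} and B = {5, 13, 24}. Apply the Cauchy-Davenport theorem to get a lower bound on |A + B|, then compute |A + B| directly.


Cauchy-Davenport: |A + B| ≥ min(p, |A| + |B| - 1) for A, B nonempty in Z/pZ.
|A| = 2, |B| = 3, p = 29.
CD lower bound = min(29, 2 + 3 - 1) = min(29, 4) = 4.
Compute A + B mod 29 directly:
a = 11: 11+5=16, 11+13=24, 11+24=6
a = 23: 23+5=28, 23+13=7, 23+24=18
A + B = {6, 7, 16, 18, 24, 28}, so |A + B| = 6.
Verify: 6 ≥ 4? Yes ✓.

CD lower bound = 4, actual |A + B| = 6.


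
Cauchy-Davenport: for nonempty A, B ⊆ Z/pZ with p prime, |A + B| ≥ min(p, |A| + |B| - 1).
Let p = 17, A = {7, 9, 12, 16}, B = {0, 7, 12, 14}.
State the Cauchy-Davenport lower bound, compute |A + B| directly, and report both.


Cauchy-Davenport: |A + B| ≥ min(p, |A| + |B| - 1) for A, B nonempty in Z/pZ.
|A| = 4, |B| = 4, p = 17.
CD lower bound = min(17, 4 + 4 - 1) = min(17, 7) = 7.
Compute A + B mod 17 directly:
a = 7: 7+0=7, 7+7=14, 7+12=2, 7+14=4
a = 9: 9+0=9, 9+7=16, 9+12=4, 9+14=6
a = 12: 12+0=12, 12+7=2, 12+12=7, 12+14=9
a = 16: 16+0=16, 16+7=6, 16+12=11, 16+14=13
A + B = {2, 4, 6, 7, 9, 11, 12, 13, 14, 16}, so |A + B| = 10.
Verify: 10 ≥ 7? Yes ✓.

CD lower bound = 7, actual |A + B| = 10.


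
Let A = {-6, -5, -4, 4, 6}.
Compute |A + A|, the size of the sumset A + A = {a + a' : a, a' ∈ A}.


A + A = {a + a' : a, a' ∈ A}; |A| = 5.
General bounds: 2|A| - 1 ≤ |A + A| ≤ |A|(|A|+1)/2, i.e. 9 ≤ |A + A| ≤ 15.
Lower bound 2|A|-1 is attained iff A is an arithmetic progression.
Enumerate sums a + a' for a ≤ a' (symmetric, so this suffices):
a = -6: -6+-6=-12, -6+-5=-11, -6+-4=-10, -6+4=-2, -6+6=0
a = -5: -5+-5=-10, -5+-4=-9, -5+4=-1, -5+6=1
a = -4: -4+-4=-8, -4+4=0, -4+6=2
a = 4: 4+4=8, 4+6=10
a = 6: 6+6=12
Distinct sums: {-12, -11, -10, -9, -8, -2, -1, 0, 1, 2, 8, 10, 12}
|A + A| = 13

|A + A| = 13


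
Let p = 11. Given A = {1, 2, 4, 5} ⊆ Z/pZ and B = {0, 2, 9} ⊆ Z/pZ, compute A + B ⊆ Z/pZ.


Work in Z/11Z: reduce every sum a + b modulo 11.
Enumerate all 12 pairs:
a = 1: 1+0=1, 1+2=3, 1+9=10
a = 2: 2+0=2, 2+2=4, 2+9=0
a = 4: 4+0=4, 4+2=6, 4+9=2
a = 5: 5+0=5, 5+2=7, 5+9=3
Distinct residues collected: {0, 1, 2, 3, 4, 5, 6, 7, 10}
|A + B| = 9 (out of 11 total residues).

A + B = {0, 1, 2, 3, 4, 5, 6, 7, 10}


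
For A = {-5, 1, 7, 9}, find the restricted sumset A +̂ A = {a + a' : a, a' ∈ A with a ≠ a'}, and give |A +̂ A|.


Restricted sumset: A +̂ A = {a + a' : a ∈ A, a' ∈ A, a ≠ a'}.
Equivalently, take A + A and drop any sum 2a that is achievable ONLY as a + a for a ∈ A (i.e. sums representable only with equal summands).
Enumerate pairs (a, a') with a < a' (symmetric, so each unordered pair gives one sum; this covers all a ≠ a'):
  -5 + 1 = -4
  -5 + 7 = 2
  -5 + 9 = 4
  1 + 7 = 8
  1 + 9 = 10
  7 + 9 = 16
Collected distinct sums: {-4, 2, 4, 8, 10, 16}
|A +̂ A| = 6
(Reference bound: |A +̂ A| ≥ 2|A| - 3 for |A| ≥ 2, with |A| = 4 giving ≥ 5.)

|A +̂ A| = 6


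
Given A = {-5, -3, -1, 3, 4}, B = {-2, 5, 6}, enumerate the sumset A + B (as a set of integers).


A + B = {a + b : a ∈ A, b ∈ B}.
Enumerate all |A|·|B| = 5·3 = 15 pairs (a, b) and collect distinct sums.
a = -5: -5+-2=-7, -5+5=0, -5+6=1
a = -3: -3+-2=-5, -3+5=2, -3+6=3
a = -1: -1+-2=-3, -1+5=4, -1+6=5
a = 3: 3+-2=1, 3+5=8, 3+6=9
a = 4: 4+-2=2, 4+5=9, 4+6=10
Collecting distinct sums: A + B = {-7, -5, -3, 0, 1, 2, 3, 4, 5, 8, 9, 10}
|A + B| = 12

A + B = {-7, -5, -3, 0, 1, 2, 3, 4, 5, 8, 9, 10}


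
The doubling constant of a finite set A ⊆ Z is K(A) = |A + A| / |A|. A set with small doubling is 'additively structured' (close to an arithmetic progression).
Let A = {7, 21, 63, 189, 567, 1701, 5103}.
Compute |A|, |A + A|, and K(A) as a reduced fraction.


|A| = 7.
Compute A + A by enumerating all 49 pairs.
A + A = {14, 28, 42, 70, 84, 126, 196, 210, 252, 378, 574, 588, 630, 756, 1134, 1708, 1722, 1764, 1890, 2268, 3402, 5110, 5124, 5166, 5292, 5670, 6804, 10206}, so |A + A| = 28.
K = |A + A| / |A| = 28/7 = 4/1 ≈ 4.0000.
Reference: AP of size 7 gives K = 13/7 ≈ 1.8571; a fully generic set of size 7 gives K ≈ 4.0000.

|A| = 7, |A + A| = 28, K = 28/7 = 4/1.


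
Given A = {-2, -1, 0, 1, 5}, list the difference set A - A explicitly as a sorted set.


A - A = {a - a' : a, a' ∈ A}.
Compute a - a' for each ordered pair (a, a'):
a = -2: -2--2=0, -2--1=-1, -2-0=-2, -2-1=-3, -2-5=-7
a = -1: -1--2=1, -1--1=0, -1-0=-1, -1-1=-2, -1-5=-6
a = 0: 0--2=2, 0--1=1, 0-0=0, 0-1=-1, 0-5=-5
a = 1: 1--2=3, 1--1=2, 1-0=1, 1-1=0, 1-5=-4
a = 5: 5--2=7, 5--1=6, 5-0=5, 5-1=4, 5-5=0
Collecting distinct values (and noting 0 appears from a-a):
A - A = {-7, -6, -5, -4, -3, -2, -1, 0, 1, 2, 3, 4, 5, 6, 7}
|A - A| = 15

A - A = {-7, -6, -5, -4, -3, -2, -1, 0, 1, 2, 3, 4, 5, 6, 7}


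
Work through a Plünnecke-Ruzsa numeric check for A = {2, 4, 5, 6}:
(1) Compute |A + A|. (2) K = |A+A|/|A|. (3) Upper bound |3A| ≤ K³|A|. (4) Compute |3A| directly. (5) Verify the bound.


|A| = 4.
Step 1: Compute A + A by enumerating all 16 pairs.
A + A = {4, 6, 7, 8, 9, 10, 11, 12}, so |A + A| = 8.
Step 2: Doubling constant K = |A + A|/|A| = 8/4 = 8/4 ≈ 2.0000.
Step 3: Plünnecke-Ruzsa gives |3A| ≤ K³·|A| = (2.0000)³ · 4 ≈ 32.0000.
Step 4: Compute 3A = A + A + A directly by enumerating all triples (a,b,c) ∈ A³; |3A| = 12.
Step 5: Check 12 ≤ 32.0000? Yes ✓.

K = 8/4, Plünnecke-Ruzsa bound K³|A| ≈ 32.0000, |3A| = 12, inequality holds.


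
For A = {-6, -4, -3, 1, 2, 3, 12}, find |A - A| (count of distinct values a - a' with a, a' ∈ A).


A - A = {a - a' : a, a' ∈ A}; |A| = 7.
Bounds: 2|A|-1 ≤ |A - A| ≤ |A|² - |A| + 1, i.e. 13 ≤ |A - A| ≤ 43.
Note: 0 ∈ A - A always (from a - a). The set is symmetric: if d ∈ A - A then -d ∈ A - A.
Enumerate nonzero differences d = a - a' with a > a' (then include -d):
Positive differences: {1, 2, 3, 4, 5, 6, 7, 8, 9, 10, 11, 15, 16, 18}
Full difference set: {0} ∪ (positive diffs) ∪ (negative diffs).
|A - A| = 1 + 2·14 = 29 (matches direct enumeration: 29).

|A - A| = 29


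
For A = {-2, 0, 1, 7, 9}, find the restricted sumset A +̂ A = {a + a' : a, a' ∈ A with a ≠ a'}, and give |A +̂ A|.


Restricted sumset: A +̂ A = {a + a' : a ∈ A, a' ∈ A, a ≠ a'}.
Equivalently, take A + A and drop any sum 2a that is achievable ONLY as a + a for a ∈ A (i.e. sums representable only with equal summands).
Enumerate pairs (a, a') with a < a' (symmetric, so each unordered pair gives one sum; this covers all a ≠ a'):
  -2 + 0 = -2
  -2 + 1 = -1
  -2 + 7 = 5
  -2 + 9 = 7
  0 + 1 = 1
  0 + 7 = 7
  0 + 9 = 9
  1 + 7 = 8
  1 + 9 = 10
  7 + 9 = 16
Collected distinct sums: {-2, -1, 1, 5, 7, 8, 9, 10, 16}
|A +̂ A| = 9
(Reference bound: |A +̂ A| ≥ 2|A| - 3 for |A| ≥ 2, with |A| = 5 giving ≥ 7.)

|A +̂ A| = 9


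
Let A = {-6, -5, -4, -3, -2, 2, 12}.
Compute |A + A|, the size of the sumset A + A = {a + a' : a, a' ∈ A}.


A + A = {a + a' : a, a' ∈ A}; |A| = 7.
General bounds: 2|A| - 1 ≤ |A + A| ≤ |A|(|A|+1)/2, i.e. 13 ≤ |A + A| ≤ 28.
Lower bound 2|A|-1 is attained iff A is an arithmetic progression.
Enumerate sums a + a' for a ≤ a' (symmetric, so this suffices):
a = -6: -6+-6=-12, -6+-5=-11, -6+-4=-10, -6+-3=-9, -6+-2=-8, -6+2=-4, -6+12=6
a = -5: -5+-5=-10, -5+-4=-9, -5+-3=-8, -5+-2=-7, -5+2=-3, -5+12=7
a = -4: -4+-4=-8, -4+-3=-7, -4+-2=-6, -4+2=-2, -4+12=8
a = -3: -3+-3=-6, -3+-2=-5, -3+2=-1, -3+12=9
a = -2: -2+-2=-4, -2+2=0, -2+12=10
a = 2: 2+2=4, 2+12=14
a = 12: 12+12=24
Distinct sums: {-12, -11, -10, -9, -8, -7, -6, -5, -4, -3, -2, -1, 0, 4, 6, 7, 8, 9, 10, 14, 24}
|A + A| = 21

|A + A| = 21


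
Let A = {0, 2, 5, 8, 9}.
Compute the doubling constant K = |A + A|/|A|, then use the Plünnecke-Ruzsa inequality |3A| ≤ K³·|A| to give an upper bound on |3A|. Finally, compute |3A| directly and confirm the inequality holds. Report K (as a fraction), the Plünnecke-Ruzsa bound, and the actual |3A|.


|A| = 5.
Step 1: Compute A + A by enumerating all 25 pairs.
A + A = {0, 2, 4, 5, 7, 8, 9, 10, 11, 13, 14, 16, 17, 18}, so |A + A| = 14.
Step 2: Doubling constant K = |A + A|/|A| = 14/5 = 14/5 ≈ 2.8000.
Step 3: Plünnecke-Ruzsa gives |3A| ≤ K³·|A| = (2.8000)³ · 5 ≈ 109.7600.
Step 4: Compute 3A = A + A + A directly by enumerating all triples (a,b,c) ∈ A³; |3A| = 26.
Step 5: Check 26 ≤ 109.7600? Yes ✓.

K = 14/5, Plünnecke-Ruzsa bound K³|A| ≈ 109.7600, |3A| = 26, inequality holds.


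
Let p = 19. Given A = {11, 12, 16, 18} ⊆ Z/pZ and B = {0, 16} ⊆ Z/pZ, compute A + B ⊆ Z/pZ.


Work in Z/19Z: reduce every sum a + b modulo 19.
Enumerate all 8 pairs:
a = 11: 11+0=11, 11+16=8
a = 12: 12+0=12, 12+16=9
a = 16: 16+0=16, 16+16=13
a = 18: 18+0=18, 18+16=15
Distinct residues collected: {8, 9, 11, 12, 13, 15, 16, 18}
|A + B| = 8 (out of 19 total residues).

A + B = {8, 9, 11, 12, 13, 15, 16, 18}


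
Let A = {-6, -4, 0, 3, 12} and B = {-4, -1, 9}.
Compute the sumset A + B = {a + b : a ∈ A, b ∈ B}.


A + B = {a + b : a ∈ A, b ∈ B}.
Enumerate all |A|·|B| = 5·3 = 15 pairs (a, b) and collect distinct sums.
a = -6: -6+-4=-10, -6+-1=-7, -6+9=3
a = -4: -4+-4=-8, -4+-1=-5, -4+9=5
a = 0: 0+-4=-4, 0+-1=-1, 0+9=9
a = 3: 3+-4=-1, 3+-1=2, 3+9=12
a = 12: 12+-4=8, 12+-1=11, 12+9=21
Collecting distinct sums: A + B = {-10, -8, -7, -5, -4, -1, 2, 3, 5, 8, 9, 11, 12, 21}
|A + B| = 14

A + B = {-10, -8, -7, -5, -4, -1, 2, 3, 5, 8, 9, 11, 12, 21}


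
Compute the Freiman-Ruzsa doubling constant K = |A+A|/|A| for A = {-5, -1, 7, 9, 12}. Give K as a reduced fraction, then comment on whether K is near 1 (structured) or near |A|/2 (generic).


|A| = 5.
Compute A + A by enumerating all 25 pairs.
A + A = {-10, -6, -2, 2, 4, 6, 7, 8, 11, 14, 16, 18, 19, 21, 24}, so |A + A| = 15.
K = |A + A| / |A| = 15/5 = 3/1 ≈ 3.0000.
Reference: AP of size 5 gives K = 9/5 ≈ 1.8000; a fully generic set of size 5 gives K ≈ 3.0000.

|A| = 5, |A + A| = 15, K = 15/5 = 3/1.


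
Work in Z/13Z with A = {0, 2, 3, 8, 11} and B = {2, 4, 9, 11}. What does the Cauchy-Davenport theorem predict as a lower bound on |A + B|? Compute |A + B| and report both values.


Cauchy-Davenport: |A + B| ≥ min(p, |A| + |B| - 1) for A, B nonempty in Z/pZ.
|A| = 5, |B| = 4, p = 13.
CD lower bound = min(13, 5 + 4 - 1) = min(13, 8) = 8.
Compute A + B mod 13 directly:
a = 0: 0+2=2, 0+4=4, 0+9=9, 0+11=11
a = 2: 2+2=4, 2+4=6, 2+9=11, 2+11=0
a = 3: 3+2=5, 3+4=7, 3+9=12, 3+11=1
a = 8: 8+2=10, 8+4=12, 8+9=4, 8+11=6
a = 11: 11+2=0, 11+4=2, 11+9=7, 11+11=9
A + B = {0, 1, 2, 4, 5, 6, 7, 9, 10, 11, 12}, so |A + B| = 11.
Verify: 11 ≥ 8? Yes ✓.

CD lower bound = 8, actual |A + B| = 11.


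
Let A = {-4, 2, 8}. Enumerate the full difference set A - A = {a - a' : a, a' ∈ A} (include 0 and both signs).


A - A = {a - a' : a, a' ∈ A}.
Compute a - a' for each ordered pair (a, a'):
a = -4: -4--4=0, -4-2=-6, -4-8=-12
a = 2: 2--4=6, 2-2=0, 2-8=-6
a = 8: 8--4=12, 8-2=6, 8-8=0
Collecting distinct values (and noting 0 appears from a-a):
A - A = {-12, -6, 0, 6, 12}
|A - A| = 5

A - A = {-12, -6, 0, 6, 12}


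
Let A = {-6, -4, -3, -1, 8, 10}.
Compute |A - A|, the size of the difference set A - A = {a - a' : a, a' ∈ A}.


A - A = {a - a' : a, a' ∈ A}; |A| = 6.
Bounds: 2|A|-1 ≤ |A - A| ≤ |A|² - |A| + 1, i.e. 11 ≤ |A - A| ≤ 31.
Note: 0 ∈ A - A always (from a - a). The set is symmetric: if d ∈ A - A then -d ∈ A - A.
Enumerate nonzero differences d = a - a' with a > a' (then include -d):
Positive differences: {1, 2, 3, 5, 9, 11, 12, 13, 14, 16}
Full difference set: {0} ∪ (positive diffs) ∪ (negative diffs).
|A - A| = 1 + 2·10 = 21 (matches direct enumeration: 21).

|A - A| = 21


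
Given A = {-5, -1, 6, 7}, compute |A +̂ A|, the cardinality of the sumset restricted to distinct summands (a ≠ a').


Restricted sumset: A +̂ A = {a + a' : a ∈ A, a' ∈ A, a ≠ a'}.
Equivalently, take A + A and drop any sum 2a that is achievable ONLY as a + a for a ∈ A (i.e. sums representable only with equal summands).
Enumerate pairs (a, a') with a < a' (symmetric, so each unordered pair gives one sum; this covers all a ≠ a'):
  -5 + -1 = -6
  -5 + 6 = 1
  -5 + 7 = 2
  -1 + 6 = 5
  -1 + 7 = 6
  6 + 7 = 13
Collected distinct sums: {-6, 1, 2, 5, 6, 13}
|A +̂ A| = 6
(Reference bound: |A +̂ A| ≥ 2|A| - 3 for |A| ≥ 2, with |A| = 4 giving ≥ 5.)

|A +̂ A| = 6


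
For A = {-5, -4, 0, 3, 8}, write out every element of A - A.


A - A = {a - a' : a, a' ∈ A}.
Compute a - a' for each ordered pair (a, a'):
a = -5: -5--5=0, -5--4=-1, -5-0=-5, -5-3=-8, -5-8=-13
a = -4: -4--5=1, -4--4=0, -4-0=-4, -4-3=-7, -4-8=-12
a = 0: 0--5=5, 0--4=4, 0-0=0, 0-3=-3, 0-8=-8
a = 3: 3--5=8, 3--4=7, 3-0=3, 3-3=0, 3-8=-5
a = 8: 8--5=13, 8--4=12, 8-0=8, 8-3=5, 8-8=0
Collecting distinct values (and noting 0 appears from a-a):
A - A = {-13, -12, -8, -7, -5, -4, -3, -1, 0, 1, 3, 4, 5, 7, 8, 12, 13}
|A - A| = 17

A - A = {-13, -12, -8, -7, -5, -4, -3, -1, 0, 1, 3, 4, 5, 7, 8, 12, 13}


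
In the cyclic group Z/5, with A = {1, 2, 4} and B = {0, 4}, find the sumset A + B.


Work in Z/5Z: reduce every sum a + b modulo 5.
Enumerate all 6 pairs:
a = 1: 1+0=1, 1+4=0
a = 2: 2+0=2, 2+4=1
a = 4: 4+0=4, 4+4=3
Distinct residues collected: {0, 1, 2, 3, 4}
|A + B| = 5 (out of 5 total residues).

A + B = {0, 1, 2, 3, 4}
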